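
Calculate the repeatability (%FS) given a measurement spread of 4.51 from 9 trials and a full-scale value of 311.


Repeatability = (spread / full scale) * 100%.
R = (4.51 / 311) * 100
R = 1.45 %FS

1.45 %FS


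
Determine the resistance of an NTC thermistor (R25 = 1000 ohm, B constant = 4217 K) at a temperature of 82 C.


NTC thermistor equation: Rt = R25 * exp(B * (1/T - 1/T25)).
T in Kelvin: 355.15 K, T25 = 298.15 K
1/T - 1/T25 = 1/355.15 - 1/298.15 = -0.0005383
B * (1/T - 1/T25) = 4217 * -0.0005383 = -2.27
Rt = 1000 * exp(-2.27) = 103.3 ohm

103.3 ohm


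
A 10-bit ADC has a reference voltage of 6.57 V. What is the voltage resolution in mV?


The resolution (LSB) of an ADC is Vref / 2^n.
LSB = 6.57 / 2^10
LSB = 6.57 / 1024
LSB = 0.00641602 V = 6.41601562 mV

6.41601562 mV


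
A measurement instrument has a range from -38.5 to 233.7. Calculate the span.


Span = upper range - lower range.
Span = 233.7 - (-38.5)
Span = 272.2

272.2


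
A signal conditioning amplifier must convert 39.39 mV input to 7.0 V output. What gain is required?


Gain = Vout / Vin (converting to same units).
G = 7.0 V / 39.39 mV
G = 7000.0 mV / 39.39 mV
G = 177.71

177.71


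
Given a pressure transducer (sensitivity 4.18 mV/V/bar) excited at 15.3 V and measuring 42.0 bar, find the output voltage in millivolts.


Output = sensitivity * Vex * P.
Vout = 4.18 * 15.3 * 42.0
Vout = 63.954 * 42.0
Vout = 2686.07 mV

2686.07 mV


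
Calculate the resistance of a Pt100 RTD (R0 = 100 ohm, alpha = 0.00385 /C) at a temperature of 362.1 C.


The RTD equation: Rt = R0 * (1 + alpha * T).
Rt = 100 * (1 + 0.00385 * 362.1)
Rt = 100 * (1 + 1.394085)
Rt = 100 * 2.394085
Rt = 239.409 ohm

239.409 ohm


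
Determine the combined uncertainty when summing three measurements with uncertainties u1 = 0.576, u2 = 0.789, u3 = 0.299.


For a sum of independent quantities, uc = sqrt(u1^2 + u2^2 + u3^2).
uc = sqrt(0.576^2 + 0.789^2 + 0.299^2)
uc = sqrt(0.331776 + 0.622521 + 0.089401)
uc = 1.0216

1.0216


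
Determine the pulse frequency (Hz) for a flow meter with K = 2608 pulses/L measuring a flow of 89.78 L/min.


Frequency = K * Q / 60 (converting L/min to L/s).
f = 2608 * 89.78 / 60
f = 234146.24 / 60
f = 3902.44 Hz

3902.44 Hz


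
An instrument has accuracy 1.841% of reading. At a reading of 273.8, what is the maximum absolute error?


Absolute error = (accuracy% / 100) * reading.
Error = (1.841 / 100) * 273.8
Error = 0.01841 * 273.8
Error = 5.0407

5.0407


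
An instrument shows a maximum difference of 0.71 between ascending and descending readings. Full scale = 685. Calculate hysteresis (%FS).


Hysteresis = (max difference / full scale) * 100%.
H = (0.71 / 685) * 100
H = 0.104 %FS

0.104 %FS


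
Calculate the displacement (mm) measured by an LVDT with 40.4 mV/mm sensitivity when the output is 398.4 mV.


Displacement = Vout / sensitivity.
d = 398.4 / 40.4
d = 9.861 mm

9.861 mm


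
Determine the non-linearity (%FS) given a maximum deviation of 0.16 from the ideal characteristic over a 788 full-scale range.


Linearity error = (max deviation / full scale) * 100%.
Linearity = (0.16 / 788) * 100
Linearity = 0.02 %FS

0.02 %FS


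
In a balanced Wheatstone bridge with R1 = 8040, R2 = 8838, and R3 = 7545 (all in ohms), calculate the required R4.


At balance: R1*R4 = R2*R3, so R4 = R2*R3/R1.
R4 = 8838 * 7545 / 8040
R4 = 66682710 / 8040
R4 = 8293.87 ohm

8293.87 ohm


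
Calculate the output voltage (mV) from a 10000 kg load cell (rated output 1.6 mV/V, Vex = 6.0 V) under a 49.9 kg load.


Vout = rated_output * Vex * (load / capacity).
Vout = 1.6 * 6.0 * (49.9 / 10000)
Vout = 1.6 * 6.0 * 0.00499
Vout = 0.048 mV

0.048 mV


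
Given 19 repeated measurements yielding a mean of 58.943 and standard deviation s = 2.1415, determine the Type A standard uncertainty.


The standard uncertainty for Type A evaluation is u = s / sqrt(n).
u = 2.1415 / sqrt(19)
u = 2.1415 / 4.3589
u = 0.4913

0.4913


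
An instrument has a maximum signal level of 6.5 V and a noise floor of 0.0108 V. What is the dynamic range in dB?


Dynamic range = 20 * log10(Vmax / Vnoise).
DR = 20 * log10(6.5 / 0.0108)
DR = 20 * log10(601.85)
DR = 55.59 dB

55.59 dB


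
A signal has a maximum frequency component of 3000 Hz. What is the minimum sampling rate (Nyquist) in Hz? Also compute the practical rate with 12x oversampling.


By Nyquist theorem, fs_min = 2 * fmax.
fs_min = 2 * 3000 = 6000 Hz
Practical rate = 12 * fs_min = 12 * 6000 = 72000 Hz

fs_min = 6000 Hz, fs_practical = 72000 Hz


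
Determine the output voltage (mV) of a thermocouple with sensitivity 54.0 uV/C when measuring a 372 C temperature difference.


The thermocouple output V = sensitivity * dT.
V = 54.0 uV/C * 372 C
V = 20088.0 uV
V = 20.088 mV

20.088 mV


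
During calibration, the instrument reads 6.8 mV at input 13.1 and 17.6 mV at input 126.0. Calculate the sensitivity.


Sensitivity = (y2 - y1) / (x2 - x1).
S = (17.6 - 6.8) / (126.0 - 13.1)
S = 10.8 / 112.9
S = 0.0957 mV/unit

0.0957 mV/unit


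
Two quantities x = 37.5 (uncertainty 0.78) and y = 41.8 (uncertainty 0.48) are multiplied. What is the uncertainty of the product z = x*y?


For a product z = x*y, the relative uncertainty is:
uz/z = sqrt((ux/x)^2 + (uy/y)^2)
Relative uncertainties: ux/x = 0.78/37.5 = 0.0208
uy/y = 0.48/41.8 = 0.011483
z = 37.5 * 41.8 = 1567.5
uz = 1567.5 * sqrt(0.0208^2 + 0.011483^2) = 37.243

37.243


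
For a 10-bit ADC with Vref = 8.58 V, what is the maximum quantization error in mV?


The maximum quantization error is +/- LSB/2.
LSB = Vref / 2^n = 8.58 / 1024 = 0.00837891 V
Max error = LSB / 2 = 0.00837891 / 2 = 0.00418945 V
Max error = 4.1895 mV

4.1895 mV


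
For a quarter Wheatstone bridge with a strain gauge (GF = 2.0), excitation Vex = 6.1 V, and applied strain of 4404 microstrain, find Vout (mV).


Quarter bridge output: Vout = (GF * epsilon * Vex) / 4.
Vout = (2.0 * 4404e-6 * 6.1) / 4
Vout = 0.0537288 / 4 V
Vout = 0.0134322 V = 13.4322 mV

13.4322 mV


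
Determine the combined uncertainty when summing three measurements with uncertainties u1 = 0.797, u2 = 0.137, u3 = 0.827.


For a sum of independent quantities, uc = sqrt(u1^2 + u2^2 + u3^2).
uc = sqrt(0.797^2 + 0.137^2 + 0.827^2)
uc = sqrt(0.635209 + 0.018769 + 0.683929)
uc = 1.1567

1.1567


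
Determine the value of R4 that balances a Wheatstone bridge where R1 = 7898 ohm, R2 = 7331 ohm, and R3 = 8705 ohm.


At balance: R1*R4 = R2*R3, so R4 = R2*R3/R1.
R4 = 7331 * 8705 / 7898
R4 = 63816355 / 7898
R4 = 8080.07 ohm

8080.07 ohm


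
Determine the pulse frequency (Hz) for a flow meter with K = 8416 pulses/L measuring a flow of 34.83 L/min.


Frequency = K * Q / 60 (converting L/min to L/s).
f = 8416 * 34.83 / 60
f = 293129.28 / 60
f = 4885.49 Hz

4885.49 Hz


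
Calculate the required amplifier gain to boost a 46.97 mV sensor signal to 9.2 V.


Gain = Vout / Vin (converting to same units).
G = 9.2 V / 46.97 mV
G = 9200.0 mV / 46.97 mV
G = 195.87

195.87


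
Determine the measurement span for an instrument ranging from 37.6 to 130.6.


Span = upper range - lower range.
Span = 130.6 - (37.6)
Span = 93.0

93.0


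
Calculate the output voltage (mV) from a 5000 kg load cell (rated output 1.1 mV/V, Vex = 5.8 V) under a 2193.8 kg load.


Vout = rated_output * Vex * (load / capacity).
Vout = 1.1 * 5.8 * (2193.8 / 5000)
Vout = 1.1 * 5.8 * 0.43876
Vout = 2.799 mV

2.799 mV


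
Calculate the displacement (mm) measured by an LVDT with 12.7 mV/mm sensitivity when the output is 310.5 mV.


Displacement = Vout / sensitivity.
d = 310.5 / 12.7
d = 24.449 mm

24.449 mm


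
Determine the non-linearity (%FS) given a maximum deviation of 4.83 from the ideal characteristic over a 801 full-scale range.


Linearity error = (max deviation / full scale) * 100%.
Linearity = (4.83 / 801) * 100
Linearity = 0.603 %FS

0.603 %FS


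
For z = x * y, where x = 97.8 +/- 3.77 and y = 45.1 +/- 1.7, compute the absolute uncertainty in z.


For a product z = x*y, the relative uncertainty is:
uz/z = sqrt((ux/x)^2 + (uy/y)^2)
Relative uncertainties: ux/x = 3.77/97.8 = 0.038548
uy/y = 1.7/45.1 = 0.037694
z = 97.8 * 45.1 = 4410.8
uz = 4410.8 * sqrt(0.038548^2 + 0.037694^2) = 237.806

237.806


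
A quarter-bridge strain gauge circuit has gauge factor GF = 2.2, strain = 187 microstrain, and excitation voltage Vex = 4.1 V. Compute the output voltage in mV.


Quarter bridge output: Vout = (GF * epsilon * Vex) / 4.
Vout = (2.2 * 187e-6 * 4.1) / 4
Vout = 0.00168674 / 4 V
Vout = 0.00042168 V = 0.4217 mV

0.4217 mV


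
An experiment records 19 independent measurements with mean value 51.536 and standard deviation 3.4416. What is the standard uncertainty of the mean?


The standard uncertainty for Type A evaluation is u = s / sqrt(n).
u = 3.4416 / sqrt(19)
u = 3.4416 / 4.3589
u = 0.7896

0.7896


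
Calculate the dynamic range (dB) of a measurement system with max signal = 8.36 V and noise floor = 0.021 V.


Dynamic range = 20 * log10(Vmax / Vnoise).
DR = 20 * log10(8.36 / 0.021)
DR = 20 * log10(398.1)
DR = 52.0 dB

52.0 dB


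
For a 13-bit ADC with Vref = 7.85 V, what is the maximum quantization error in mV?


The maximum quantization error is +/- LSB/2.
LSB = Vref / 2^n = 7.85 / 8192 = 0.00095825 V
Max error = LSB / 2 = 0.00095825 / 2 = 0.00047913 V
Max error = 0.4791 mV

0.4791 mV


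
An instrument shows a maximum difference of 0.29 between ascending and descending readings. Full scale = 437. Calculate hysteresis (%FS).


Hysteresis = (max difference / full scale) * 100%.
H = (0.29 / 437) * 100
H = 0.066 %FS

0.066 %FS


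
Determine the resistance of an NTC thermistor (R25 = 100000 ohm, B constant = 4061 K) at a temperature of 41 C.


NTC thermistor equation: Rt = R25 * exp(B * (1/T - 1/T25)).
T in Kelvin: 314.15 K, T25 = 298.15 K
1/T - 1/T25 = 1/314.15 - 1/298.15 = -0.00017082
B * (1/T - 1/T25) = 4061 * -0.00017082 = -0.6937
Rt = 100000 * exp(-0.6937) = 49971.6 ohm

49971.6 ohm


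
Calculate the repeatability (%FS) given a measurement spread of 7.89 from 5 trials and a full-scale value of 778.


Repeatability = (spread / full scale) * 100%.
R = (7.89 / 778) * 100
R = 1.014 %FS

1.014 %FS


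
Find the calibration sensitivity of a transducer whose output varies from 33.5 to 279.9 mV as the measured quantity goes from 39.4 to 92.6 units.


Sensitivity = (y2 - y1) / (x2 - x1).
S = (279.9 - 33.5) / (92.6 - 39.4)
S = 246.4 / 53.2
S = 4.6316 mV/unit

4.6316 mV/unit


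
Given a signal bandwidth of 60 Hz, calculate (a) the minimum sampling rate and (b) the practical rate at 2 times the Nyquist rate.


By Nyquist theorem, fs_min = 2 * fmax.
fs_min = 2 * 60 = 120 Hz
Practical rate = 2 * fs_min = 2 * 120 = 240 Hz

fs_min = 120 Hz, fs_practical = 240 Hz


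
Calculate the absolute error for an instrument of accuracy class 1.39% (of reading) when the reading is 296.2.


Absolute error = (accuracy% / 100) * reading.
Error = (1.39 / 100) * 296.2
Error = 0.0139 * 296.2
Error = 4.1172

4.1172


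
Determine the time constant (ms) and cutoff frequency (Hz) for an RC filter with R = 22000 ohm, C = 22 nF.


Time constant: tau = R * C.
tau = 22000 * 2.20e-08 = 0.000484 s
tau = 0.484 ms
Cutoff frequency: fc = 1 / (2*pi*R*C).
fc = 1 / (2*pi*0.000484) = 328.83 Hz

tau = 0.484 ms, fc = 328.83 Hz


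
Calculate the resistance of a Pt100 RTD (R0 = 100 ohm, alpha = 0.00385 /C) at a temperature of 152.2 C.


The RTD equation: Rt = R0 * (1 + alpha * T).
Rt = 100 * (1 + 0.00385 * 152.2)
Rt = 100 * (1 + 0.58597)
Rt = 100 * 1.58597
Rt = 158.597 ohm

158.597 ohm


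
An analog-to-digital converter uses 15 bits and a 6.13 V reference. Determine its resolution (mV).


The resolution (LSB) of an ADC is Vref / 2^n.
LSB = 6.13 / 2^15
LSB = 6.13 / 32768
LSB = 0.00018707 V = 0.18707275 mV

0.18707275 mV


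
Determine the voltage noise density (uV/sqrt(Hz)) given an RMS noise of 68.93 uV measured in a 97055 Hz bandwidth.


Noise spectral density = Vrms / sqrt(BW).
NSD = 68.93 / sqrt(97055)
NSD = 68.93 / 311.5365
NSD = 0.2213 uV/sqrt(Hz)

0.2213 uV/sqrt(Hz)


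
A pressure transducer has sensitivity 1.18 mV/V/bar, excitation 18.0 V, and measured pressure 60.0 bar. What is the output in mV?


Output = sensitivity * Vex * P.
Vout = 1.18 * 18.0 * 60.0
Vout = 21.24 * 60.0
Vout = 1274.4 mV

1274.4 mV


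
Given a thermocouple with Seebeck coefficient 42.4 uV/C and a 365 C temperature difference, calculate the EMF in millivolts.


The thermocouple output V = sensitivity * dT.
V = 42.4 uV/C * 365 C
V = 15476.0 uV
V = 15.476 mV

15.476 mV


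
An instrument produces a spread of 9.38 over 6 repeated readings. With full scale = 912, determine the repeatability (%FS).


Repeatability = (spread / full scale) * 100%.
R = (9.38 / 912) * 100
R = 1.029 %FS

1.029 %FS


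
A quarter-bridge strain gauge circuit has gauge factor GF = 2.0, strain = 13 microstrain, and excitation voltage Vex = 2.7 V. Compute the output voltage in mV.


Quarter bridge output: Vout = (GF * epsilon * Vex) / 4.
Vout = (2.0 * 13e-6 * 2.7) / 4
Vout = 7.02e-05 / 4 V
Vout = 1.755e-05 V = 0.0175 mV

0.0175 mV


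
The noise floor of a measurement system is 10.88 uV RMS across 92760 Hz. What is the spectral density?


Noise spectral density = Vrms / sqrt(BW).
NSD = 10.88 / sqrt(92760)
NSD = 10.88 / 304.5653
NSD = 0.0357 uV/sqrt(Hz)

0.0357 uV/sqrt(Hz)


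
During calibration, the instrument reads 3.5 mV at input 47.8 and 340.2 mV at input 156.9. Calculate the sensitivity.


Sensitivity = (y2 - y1) / (x2 - x1).
S = (340.2 - 3.5) / (156.9 - 47.8)
S = 336.7 / 109.1
S = 3.0862 mV/unit

3.0862 mV/unit


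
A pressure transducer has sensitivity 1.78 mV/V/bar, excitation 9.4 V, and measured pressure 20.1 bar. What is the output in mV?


Output = sensitivity * Vex * P.
Vout = 1.78 * 9.4 * 20.1
Vout = 16.732 * 20.1
Vout = 336.31 mV

336.31 mV


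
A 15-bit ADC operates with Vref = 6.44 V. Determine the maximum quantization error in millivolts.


The maximum quantization error is +/- LSB/2.
LSB = Vref / 2^n = 6.44 / 32768 = 0.00019653 V
Max error = LSB / 2 = 0.00019653 / 2 = 9.827e-05 V
Max error = 0.0983 mV

0.0983 mV


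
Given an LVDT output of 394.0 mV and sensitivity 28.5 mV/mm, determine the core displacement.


Displacement = Vout / sensitivity.
d = 394.0 / 28.5
d = 13.825 mm

13.825 mm


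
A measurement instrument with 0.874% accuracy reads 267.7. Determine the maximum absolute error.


Absolute error = (accuracy% / 100) * reading.
Error = (0.874 / 100) * 267.7
Error = 0.00874 * 267.7
Error = 2.3397

2.3397


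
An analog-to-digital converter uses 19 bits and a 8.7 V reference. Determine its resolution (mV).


The resolution (LSB) of an ADC is Vref / 2^n.
LSB = 8.7 / 2^19
LSB = 8.7 / 524288
LSB = 1.659e-05 V = 0.01659393 mV

0.01659393 mV


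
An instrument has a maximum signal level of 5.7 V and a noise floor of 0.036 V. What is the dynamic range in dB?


Dynamic range = 20 * log10(Vmax / Vnoise).
DR = 20 * log10(5.7 / 0.036)
DR = 20 * log10(158.33)
DR = 43.99 dB

43.99 dB


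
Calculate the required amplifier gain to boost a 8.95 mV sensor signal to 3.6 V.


Gain = Vout / Vin (converting to same units).
G = 3.6 V / 8.95 mV
G = 3600.0 mV / 8.95 mV
G = 402.23

402.23


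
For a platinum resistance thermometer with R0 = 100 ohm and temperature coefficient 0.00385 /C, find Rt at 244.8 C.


The RTD equation: Rt = R0 * (1 + alpha * T).
Rt = 100 * (1 + 0.00385 * 244.8)
Rt = 100 * (1 + 0.94248)
Rt = 100 * 1.94248
Rt = 194.248 ohm

194.248 ohm


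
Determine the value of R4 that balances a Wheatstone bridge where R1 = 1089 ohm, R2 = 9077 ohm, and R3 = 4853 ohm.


At balance: R1*R4 = R2*R3, so R4 = R2*R3/R1.
R4 = 9077 * 4853 / 1089
R4 = 44050681 / 1089
R4 = 40450.58 ohm

40450.58 ohm


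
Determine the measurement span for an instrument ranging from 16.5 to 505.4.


Span = upper range - lower range.
Span = 505.4 - (16.5)
Span = 488.9

488.9


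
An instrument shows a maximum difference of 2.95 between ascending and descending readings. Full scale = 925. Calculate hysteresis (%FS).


Hysteresis = (max difference / full scale) * 100%.
H = (2.95 / 925) * 100
H = 0.319 %FS

0.319 %FS


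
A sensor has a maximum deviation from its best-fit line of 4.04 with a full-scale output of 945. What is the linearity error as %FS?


Linearity error = (max deviation / full scale) * 100%.
Linearity = (4.04 / 945) * 100
Linearity = 0.428 %FS

0.428 %FS


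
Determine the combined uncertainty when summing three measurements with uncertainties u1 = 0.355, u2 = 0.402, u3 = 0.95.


For a sum of independent quantities, uc = sqrt(u1^2 + u2^2 + u3^2).
uc = sqrt(0.355^2 + 0.402^2 + 0.95^2)
uc = sqrt(0.126025 + 0.161604 + 0.9025)
uc = 1.0909

1.0909


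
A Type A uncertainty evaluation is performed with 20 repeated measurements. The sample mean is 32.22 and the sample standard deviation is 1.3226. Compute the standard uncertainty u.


The standard uncertainty for Type A evaluation is u = s / sqrt(n).
u = 1.3226 / sqrt(20)
u = 1.3226 / 4.4721
u = 0.2957

0.2957


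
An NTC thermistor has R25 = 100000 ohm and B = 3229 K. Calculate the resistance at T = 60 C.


NTC thermistor equation: Rt = R25 * exp(B * (1/T - 1/T25)).
T in Kelvin: 333.15 K, T25 = 298.15 K
1/T - 1/T25 = 1/333.15 - 1/298.15 = -0.00035237
B * (1/T - 1/T25) = 3229 * -0.00035237 = -1.1378
Rt = 100000 * exp(-1.1378) = 32052.7 ohm

32052.7 ohm


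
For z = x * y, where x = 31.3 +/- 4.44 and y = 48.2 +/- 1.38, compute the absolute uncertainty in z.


For a product z = x*y, the relative uncertainty is:
uz/z = sqrt((ux/x)^2 + (uy/y)^2)
Relative uncertainties: ux/x = 4.44/31.3 = 0.141853
uy/y = 1.38/48.2 = 0.028631
z = 31.3 * 48.2 = 1508.7
uz = 1508.7 * sqrt(0.141853^2 + 0.028631^2) = 218.323

218.323


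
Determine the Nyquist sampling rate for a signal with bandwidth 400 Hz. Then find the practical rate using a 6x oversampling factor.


By Nyquist theorem, fs_min = 2 * fmax.
fs_min = 2 * 400 = 800 Hz
Practical rate = 6 * fs_min = 6 * 800 = 4800 Hz

fs_min = 800 Hz, fs_practical = 4800 Hz


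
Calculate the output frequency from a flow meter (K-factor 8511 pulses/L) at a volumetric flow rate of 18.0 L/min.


Frequency = K * Q / 60 (converting L/min to L/s).
f = 8511 * 18.0 / 60
f = 153198.0 / 60
f = 2553.3 Hz

2553.3 Hz


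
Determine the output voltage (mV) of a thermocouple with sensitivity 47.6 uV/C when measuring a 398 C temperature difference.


The thermocouple output V = sensitivity * dT.
V = 47.6 uV/C * 398 C
V = 18944.8 uV
V = 18.945 mV

18.945 mV


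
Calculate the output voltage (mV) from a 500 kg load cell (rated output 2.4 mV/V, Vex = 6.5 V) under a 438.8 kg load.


Vout = rated_output * Vex * (load / capacity).
Vout = 2.4 * 6.5 * (438.8 / 500)
Vout = 2.4 * 6.5 * 0.8776
Vout = 13.691 mV

13.691 mV


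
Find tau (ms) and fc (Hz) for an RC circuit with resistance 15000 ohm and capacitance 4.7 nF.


Time constant: tau = R * C.
tau = 15000 * 4.70e-09 = 7.05e-05 s
tau = 0.0705 ms
Cutoff frequency: fc = 1 / (2*pi*R*C).
fc = 1 / (2*pi*7.05e-05) = 2257.52 Hz

tau = 0.0705 ms, fc = 2257.52 Hz


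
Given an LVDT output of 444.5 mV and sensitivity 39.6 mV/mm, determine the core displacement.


Displacement = Vout / sensitivity.
d = 444.5 / 39.6
d = 11.225 mm

11.225 mm


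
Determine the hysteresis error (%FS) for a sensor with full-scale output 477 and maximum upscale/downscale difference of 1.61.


Hysteresis = (max difference / full scale) * 100%.
H = (1.61 / 477) * 100
H = 0.338 %FS

0.338 %FS


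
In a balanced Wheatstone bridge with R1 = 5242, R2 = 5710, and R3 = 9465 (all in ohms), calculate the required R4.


At balance: R1*R4 = R2*R3, so R4 = R2*R3/R1.
R4 = 5710 * 9465 / 5242
R4 = 54045150 / 5242
R4 = 10310.02 ohm

10310.02 ohm


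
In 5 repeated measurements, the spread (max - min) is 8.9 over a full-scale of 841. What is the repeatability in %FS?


Repeatability = (spread / full scale) * 100%.
R = (8.9 / 841) * 100
R = 1.058 %FS

1.058 %FS


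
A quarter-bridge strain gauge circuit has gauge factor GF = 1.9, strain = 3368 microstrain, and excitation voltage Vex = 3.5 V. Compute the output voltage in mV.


Quarter bridge output: Vout = (GF * epsilon * Vex) / 4.
Vout = (1.9 * 3368e-6 * 3.5) / 4
Vout = 0.0223972 / 4 V
Vout = 0.0055993 V = 5.5993 mV

5.5993 mV


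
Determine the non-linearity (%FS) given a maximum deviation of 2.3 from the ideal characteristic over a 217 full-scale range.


Linearity error = (max deviation / full scale) * 100%.
Linearity = (2.3 / 217) * 100
Linearity = 1.06 %FS

1.06 %FS


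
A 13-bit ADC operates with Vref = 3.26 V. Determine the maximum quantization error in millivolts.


The maximum quantization error is +/- LSB/2.
LSB = Vref / 2^n = 3.26 / 8192 = 0.00039795 V
Max error = LSB / 2 = 0.00039795 / 2 = 0.00019897 V
Max error = 0.199 mV

0.199 mV


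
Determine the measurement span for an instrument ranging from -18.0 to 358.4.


Span = upper range - lower range.
Span = 358.4 - (-18.0)
Span = 376.4

376.4


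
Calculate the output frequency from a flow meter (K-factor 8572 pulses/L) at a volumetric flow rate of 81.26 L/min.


Frequency = K * Q / 60 (converting L/min to L/s).
f = 8572 * 81.26 / 60
f = 696560.72 / 60
f = 11609.35 Hz

11609.35 Hz


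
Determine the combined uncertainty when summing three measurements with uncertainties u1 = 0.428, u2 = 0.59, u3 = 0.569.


For a sum of independent quantities, uc = sqrt(u1^2 + u2^2 + u3^2).
uc = sqrt(0.428^2 + 0.59^2 + 0.569^2)
uc = sqrt(0.183184 + 0.3481 + 0.323761)
uc = 0.9247

0.9247


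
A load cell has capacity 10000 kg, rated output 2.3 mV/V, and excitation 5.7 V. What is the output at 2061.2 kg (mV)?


Vout = rated_output * Vex * (load / capacity).
Vout = 2.3 * 5.7 * (2061.2 / 10000)
Vout = 2.3 * 5.7 * 0.20612
Vout = 2.702 mV

2.702 mV


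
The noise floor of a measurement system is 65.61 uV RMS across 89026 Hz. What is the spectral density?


Noise spectral density = Vrms / sqrt(BW).
NSD = 65.61 / sqrt(89026)
NSD = 65.61 / 298.3723
NSD = 0.2199 uV/sqrt(Hz)

0.2199 uV/sqrt(Hz)


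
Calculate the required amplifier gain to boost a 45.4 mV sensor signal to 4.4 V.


Gain = Vout / Vin (converting to same units).
G = 4.4 V / 45.4 mV
G = 4400.0 mV / 45.4 mV
G = 96.92

96.92


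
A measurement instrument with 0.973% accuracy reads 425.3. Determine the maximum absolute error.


Absolute error = (accuracy% / 100) * reading.
Error = (0.973 / 100) * 425.3
Error = 0.00973 * 425.3
Error = 4.1382

4.1382


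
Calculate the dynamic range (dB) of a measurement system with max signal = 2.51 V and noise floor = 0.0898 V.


Dynamic range = 20 * log10(Vmax / Vnoise).
DR = 20 * log10(2.51 / 0.0898)
DR = 20 * log10(27.95)
DR = 28.93 dB

28.93 dB


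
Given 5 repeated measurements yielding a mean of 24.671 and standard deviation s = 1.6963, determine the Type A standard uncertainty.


The standard uncertainty for Type A evaluation is u = s / sqrt(n).
u = 1.6963 / sqrt(5)
u = 1.6963 / 2.2361
u = 0.7586

0.7586


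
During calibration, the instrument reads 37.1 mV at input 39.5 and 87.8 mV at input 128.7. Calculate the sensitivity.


Sensitivity = (y2 - y1) / (x2 - x1).
S = (87.8 - 37.1) / (128.7 - 39.5)
S = 50.7 / 89.2
S = 0.5684 mV/unit

0.5684 mV/unit


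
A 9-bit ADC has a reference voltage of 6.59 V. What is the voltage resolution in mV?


The resolution (LSB) of an ADC is Vref / 2^n.
LSB = 6.59 / 2^9
LSB = 6.59 / 512
LSB = 0.01287109 V = 12.87109375 mV

12.87109375 mV


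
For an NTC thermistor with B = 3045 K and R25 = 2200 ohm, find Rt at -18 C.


NTC thermistor equation: Rt = R25 * exp(B * (1/T - 1/T25)).
T in Kelvin: 255.15 K, T25 = 298.15 K
1/T - 1/T25 = 1/255.15 - 1/298.15 = 0.00056525
B * (1/T - 1/T25) = 3045 * 0.00056525 = 1.7212
Rt = 2200 * exp(1.7212) = 12300.4 ohm

12300.4 ohm


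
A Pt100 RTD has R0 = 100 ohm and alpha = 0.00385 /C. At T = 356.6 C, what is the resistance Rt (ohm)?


The RTD equation: Rt = R0 * (1 + alpha * T).
Rt = 100 * (1 + 0.00385 * 356.6)
Rt = 100 * (1 + 1.37291)
Rt = 100 * 2.37291
Rt = 237.291 ohm

237.291 ohm


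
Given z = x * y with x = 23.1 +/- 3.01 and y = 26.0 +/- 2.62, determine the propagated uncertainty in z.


For a product z = x*y, the relative uncertainty is:
uz/z = sqrt((ux/x)^2 + (uy/y)^2)
Relative uncertainties: ux/x = 3.01/23.1 = 0.130303
uy/y = 2.62/26.0 = 0.100769
z = 23.1 * 26.0 = 600.6
uz = 600.6 * sqrt(0.130303^2 + 0.100769^2) = 98.932

98.932


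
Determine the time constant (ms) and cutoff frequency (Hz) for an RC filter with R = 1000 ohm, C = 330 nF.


Time constant: tau = R * C.
tau = 1000 * 3.30e-07 = 0.00033 s
tau = 0.33 ms
Cutoff frequency: fc = 1 / (2*pi*R*C).
fc = 1 / (2*pi*0.00033) = 482.29 Hz

tau = 0.33 ms, fc = 482.29 Hz


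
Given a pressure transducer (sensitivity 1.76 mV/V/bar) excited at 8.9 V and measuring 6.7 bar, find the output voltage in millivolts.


Output = sensitivity * Vex * P.
Vout = 1.76 * 8.9 * 6.7
Vout = 15.664 * 6.7
Vout = 104.95 mV

104.95 mV


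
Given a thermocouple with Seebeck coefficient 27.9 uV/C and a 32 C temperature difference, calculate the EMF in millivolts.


The thermocouple output V = sensitivity * dT.
V = 27.9 uV/C * 32 C
V = 892.8 uV
V = 0.893 mV

0.893 mV


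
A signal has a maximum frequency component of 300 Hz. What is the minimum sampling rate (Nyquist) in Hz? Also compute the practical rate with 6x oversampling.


By Nyquist theorem, fs_min = 2 * fmax.
fs_min = 2 * 300 = 600 Hz
Practical rate = 6 * fs_min = 6 * 600 = 3600 Hz

fs_min = 600 Hz, fs_practical = 3600 Hz


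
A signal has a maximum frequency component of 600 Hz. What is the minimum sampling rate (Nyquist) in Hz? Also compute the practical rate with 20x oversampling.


By Nyquist theorem, fs_min = 2 * fmax.
fs_min = 2 * 600 = 1200 Hz
Practical rate = 20 * fs_min = 20 * 1200 = 24000 Hz

fs_min = 1200 Hz, fs_practical = 24000 Hz


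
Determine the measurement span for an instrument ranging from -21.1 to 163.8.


Span = upper range - lower range.
Span = 163.8 - (-21.1)
Span = 184.9

184.9


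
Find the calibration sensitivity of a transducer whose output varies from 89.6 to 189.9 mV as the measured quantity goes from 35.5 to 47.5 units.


Sensitivity = (y2 - y1) / (x2 - x1).
S = (189.9 - 89.6) / (47.5 - 35.5)
S = 100.3 / 12.0
S = 8.3583 mV/unit

8.3583 mV/unit


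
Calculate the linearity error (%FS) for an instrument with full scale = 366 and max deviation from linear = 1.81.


Linearity error = (max deviation / full scale) * 100%.
Linearity = (1.81 / 366) * 100
Linearity = 0.495 %FS

0.495 %FS


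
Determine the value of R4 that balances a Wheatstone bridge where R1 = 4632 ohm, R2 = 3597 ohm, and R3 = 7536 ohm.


At balance: R1*R4 = R2*R3, so R4 = R2*R3/R1.
R4 = 3597 * 7536 / 4632
R4 = 27106992 / 4632
R4 = 5852.11 ohm

5852.11 ohm


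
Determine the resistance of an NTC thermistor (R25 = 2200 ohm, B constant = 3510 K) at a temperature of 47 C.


NTC thermistor equation: Rt = R25 * exp(B * (1/T - 1/T25)).
T in Kelvin: 320.15 K, T25 = 298.15 K
1/T - 1/T25 = 1/320.15 - 1/298.15 = -0.00023048
B * (1/T - 1/T25) = 3510 * -0.00023048 = -0.809
Rt = 2200 * exp(-0.809) = 979.7 ohm

979.7 ohm


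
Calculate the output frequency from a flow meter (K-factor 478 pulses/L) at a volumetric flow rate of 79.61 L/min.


Frequency = K * Q / 60 (converting L/min to L/s).
f = 478 * 79.61 / 60
f = 38053.58 / 60
f = 634.23 Hz

634.23 Hz


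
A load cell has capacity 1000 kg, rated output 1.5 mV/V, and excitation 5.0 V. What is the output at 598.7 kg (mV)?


Vout = rated_output * Vex * (load / capacity).
Vout = 1.5 * 5.0 * (598.7 / 1000)
Vout = 1.5 * 5.0 * 0.5987
Vout = 4.49 mV

4.49 mV


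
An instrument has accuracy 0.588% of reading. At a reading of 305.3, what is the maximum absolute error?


Absolute error = (accuracy% / 100) * reading.
Error = (0.588 / 100) * 305.3
Error = 0.00588 * 305.3
Error = 1.7952

1.7952


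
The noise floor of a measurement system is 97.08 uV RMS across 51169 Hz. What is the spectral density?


Noise spectral density = Vrms / sqrt(BW).
NSD = 97.08 / sqrt(51169)
NSD = 97.08 / 226.2057
NSD = 0.4292 uV/sqrt(Hz)

0.4292 uV/sqrt(Hz)


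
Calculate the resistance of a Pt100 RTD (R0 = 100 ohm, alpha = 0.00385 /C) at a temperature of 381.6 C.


The RTD equation: Rt = R0 * (1 + alpha * T).
Rt = 100 * (1 + 0.00385 * 381.6)
Rt = 100 * (1 + 1.46916)
Rt = 100 * 2.46916
Rt = 246.916 ohm

246.916 ohm


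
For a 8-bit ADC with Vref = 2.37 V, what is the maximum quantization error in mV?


The maximum quantization error is +/- LSB/2.
LSB = Vref / 2^n = 2.37 / 256 = 0.00925781 V
Max error = LSB / 2 = 0.00925781 / 2 = 0.00462891 V
Max error = 4.6289 mV

4.6289 mV


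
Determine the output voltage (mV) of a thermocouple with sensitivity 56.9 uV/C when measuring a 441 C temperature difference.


The thermocouple output V = sensitivity * dT.
V = 56.9 uV/C * 441 C
V = 25092.9 uV
V = 25.093 mV

25.093 mV


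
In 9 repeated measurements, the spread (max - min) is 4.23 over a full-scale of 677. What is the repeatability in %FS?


Repeatability = (spread / full scale) * 100%.
R = (4.23 / 677) * 100
R = 0.625 %FS

0.625 %FS


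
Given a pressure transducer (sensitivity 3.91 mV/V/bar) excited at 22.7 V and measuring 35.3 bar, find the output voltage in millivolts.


Output = sensitivity * Vex * P.
Vout = 3.91 * 22.7 * 35.3
Vout = 88.757 * 35.3
Vout = 3133.12 mV

3133.12 mV


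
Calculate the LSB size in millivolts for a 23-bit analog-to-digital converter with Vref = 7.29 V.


The resolution (LSB) of an ADC is Vref / 2^n.
LSB = 7.29 / 2^23
LSB = 7.29 / 8388608
LSB = 8.7e-07 V = 0.00086904 mV

0.00086904 mV


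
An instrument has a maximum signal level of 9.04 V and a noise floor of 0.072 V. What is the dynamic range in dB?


Dynamic range = 20 * log10(Vmax / Vnoise).
DR = 20 * log10(9.04 / 0.072)
DR = 20 * log10(125.56)
DR = 41.98 dB

41.98 dB


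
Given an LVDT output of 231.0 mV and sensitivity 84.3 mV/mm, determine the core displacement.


Displacement = Vout / sensitivity.
d = 231.0 / 84.3
d = 2.74 mm

2.74 mm


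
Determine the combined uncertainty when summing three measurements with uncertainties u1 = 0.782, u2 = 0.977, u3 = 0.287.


For a sum of independent quantities, uc = sqrt(u1^2 + u2^2 + u3^2).
uc = sqrt(0.782^2 + 0.977^2 + 0.287^2)
uc = sqrt(0.611524 + 0.954529 + 0.082369)
uc = 1.2839

1.2839


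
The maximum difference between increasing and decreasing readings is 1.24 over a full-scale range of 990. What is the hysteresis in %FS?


Hysteresis = (max difference / full scale) * 100%.
H = (1.24 / 990) * 100
H = 0.125 %FS

0.125 %FS


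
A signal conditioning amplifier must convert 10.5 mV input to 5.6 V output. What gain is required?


Gain = Vout / Vin (converting to same units).
G = 5.6 V / 10.5 mV
G = 5600.0 mV / 10.5 mV
G = 533.33

533.33


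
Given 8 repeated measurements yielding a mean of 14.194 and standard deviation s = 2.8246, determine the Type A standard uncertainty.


The standard uncertainty for Type A evaluation is u = s / sqrt(n).
u = 2.8246 / sqrt(8)
u = 2.8246 / 2.8284
u = 0.9986

0.9986


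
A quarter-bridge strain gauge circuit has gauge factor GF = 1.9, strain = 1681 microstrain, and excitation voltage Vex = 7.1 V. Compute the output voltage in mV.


Quarter bridge output: Vout = (GF * epsilon * Vex) / 4.
Vout = (1.9 * 1681e-6 * 7.1) / 4
Vout = 0.02267669 / 4 V
Vout = 0.00566917 V = 5.6692 mV

5.6692 mV


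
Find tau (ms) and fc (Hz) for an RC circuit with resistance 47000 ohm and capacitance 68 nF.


Time constant: tau = R * C.
tau = 47000 * 6.80e-08 = 0.003196 s
tau = 3.196 ms
Cutoff frequency: fc = 1 / (2*pi*R*C).
fc = 1 / (2*pi*0.003196) = 49.8 Hz

tau = 3.196 ms, fc = 49.8 Hz


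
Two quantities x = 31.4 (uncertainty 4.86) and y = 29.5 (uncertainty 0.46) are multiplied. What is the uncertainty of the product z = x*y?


For a product z = x*y, the relative uncertainty is:
uz/z = sqrt((ux/x)^2 + (uy/y)^2)
Relative uncertainties: ux/x = 4.86/31.4 = 0.154777
uy/y = 0.46/29.5 = 0.015593
z = 31.4 * 29.5 = 926.3
uz = 926.3 * sqrt(0.154777^2 + 0.015593^2) = 144.096

144.096


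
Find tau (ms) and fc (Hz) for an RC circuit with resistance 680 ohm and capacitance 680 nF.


Time constant: tau = R * C.
tau = 680 * 6.80e-07 = 0.0004624 s
tau = 0.4624 ms
Cutoff frequency: fc = 1 / (2*pi*R*C).
fc = 1 / (2*pi*0.0004624) = 344.19 Hz

tau = 0.4624 ms, fc = 344.19 Hz


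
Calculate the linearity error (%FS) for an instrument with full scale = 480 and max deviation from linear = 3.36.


Linearity error = (max deviation / full scale) * 100%.
Linearity = (3.36 / 480) * 100
Linearity = 0.7 %FS

0.7 %FS


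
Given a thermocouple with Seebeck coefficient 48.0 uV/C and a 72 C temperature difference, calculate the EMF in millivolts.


The thermocouple output V = sensitivity * dT.
V = 48.0 uV/C * 72 C
V = 3456.0 uV
V = 3.456 mV

3.456 mV


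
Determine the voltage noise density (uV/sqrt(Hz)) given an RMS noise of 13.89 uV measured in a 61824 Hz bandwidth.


Noise spectral density = Vrms / sqrt(BW).
NSD = 13.89 / sqrt(61824)
NSD = 13.89 / 248.6443
NSD = 0.0559 uV/sqrt(Hz)

0.0559 uV/sqrt(Hz)


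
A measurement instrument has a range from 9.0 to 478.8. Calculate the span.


Span = upper range - lower range.
Span = 478.8 - (9.0)
Span = 469.8

469.8


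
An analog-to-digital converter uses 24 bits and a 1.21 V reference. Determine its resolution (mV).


The resolution (LSB) of an ADC is Vref / 2^n.
LSB = 1.21 / 2^24
LSB = 1.21 / 16777216
LSB = 7e-08 V = 7.212e-05 mV

7.212e-05 mV


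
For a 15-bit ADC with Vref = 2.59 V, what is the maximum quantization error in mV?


The maximum quantization error is +/- LSB/2.
LSB = Vref / 2^n = 2.59 / 32768 = 7.904e-05 V
Max error = LSB / 2 = 7.904e-05 / 2 = 3.952e-05 V
Max error = 0.0395 mV

0.0395 mV


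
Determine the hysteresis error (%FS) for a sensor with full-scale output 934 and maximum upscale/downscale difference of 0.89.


Hysteresis = (max difference / full scale) * 100%.
H = (0.89 / 934) * 100
H = 0.095 %FS

0.095 %FS


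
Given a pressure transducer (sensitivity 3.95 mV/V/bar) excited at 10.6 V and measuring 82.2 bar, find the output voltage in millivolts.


Output = sensitivity * Vex * P.
Vout = 3.95 * 10.6 * 82.2
Vout = 41.87 * 82.2
Vout = 3441.71 mV

3441.71 mV


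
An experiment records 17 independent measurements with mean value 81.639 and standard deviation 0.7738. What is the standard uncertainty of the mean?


The standard uncertainty for Type A evaluation is u = s / sqrt(n).
u = 0.7738 / sqrt(17)
u = 0.7738 / 4.1231
u = 0.1877

0.1877


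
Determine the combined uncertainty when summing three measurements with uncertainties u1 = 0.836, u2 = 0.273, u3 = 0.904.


For a sum of independent quantities, uc = sqrt(u1^2 + u2^2 + u3^2).
uc = sqrt(0.836^2 + 0.273^2 + 0.904^2)
uc = sqrt(0.698896 + 0.074529 + 0.817216)
uc = 1.2612

1.2612


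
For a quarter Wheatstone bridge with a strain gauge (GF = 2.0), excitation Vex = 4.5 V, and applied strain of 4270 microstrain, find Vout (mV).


Quarter bridge output: Vout = (GF * epsilon * Vex) / 4.
Vout = (2.0 * 4270e-6 * 4.5) / 4
Vout = 0.03843 / 4 V
Vout = 0.0096075 V = 9.6075 mV

9.6075 mV


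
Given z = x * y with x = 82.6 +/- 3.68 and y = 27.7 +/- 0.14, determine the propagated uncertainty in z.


For a product z = x*y, the relative uncertainty is:
uz/z = sqrt((ux/x)^2 + (uy/y)^2)
Relative uncertainties: ux/x = 3.68/82.6 = 0.044552
uy/y = 0.14/27.7 = 0.005054
z = 82.6 * 27.7 = 2288.0
uz = 2288.0 * sqrt(0.044552^2 + 0.005054^2) = 102.59

102.59


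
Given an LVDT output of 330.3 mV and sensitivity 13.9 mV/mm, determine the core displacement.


Displacement = Vout / sensitivity.
d = 330.3 / 13.9
d = 23.763 mm

23.763 mm


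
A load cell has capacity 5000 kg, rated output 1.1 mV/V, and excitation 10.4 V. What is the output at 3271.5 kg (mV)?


Vout = rated_output * Vex * (load / capacity).
Vout = 1.1 * 10.4 * (3271.5 / 5000)
Vout = 1.1 * 10.4 * 0.6543
Vout = 7.485 mV

7.485 mV


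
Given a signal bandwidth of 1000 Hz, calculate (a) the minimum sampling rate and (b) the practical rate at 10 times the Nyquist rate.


By Nyquist theorem, fs_min = 2 * fmax.
fs_min = 2 * 1000 = 2000 Hz
Practical rate = 10 * fs_min = 10 * 2000 = 20000 Hz

fs_min = 2000 Hz, fs_practical = 20000 Hz


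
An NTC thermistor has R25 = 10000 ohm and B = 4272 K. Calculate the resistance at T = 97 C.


NTC thermistor equation: Rt = R25 * exp(B * (1/T - 1/T25)).
T in Kelvin: 370.15 K, T25 = 298.15 K
1/T - 1/T25 = 1/370.15 - 1/298.15 = -0.00065241
B * (1/T - 1/T25) = 4272 * -0.00065241 = -2.7871
Rt = 10000 * exp(-2.7871) = 616.0 ohm

616.0 ohm


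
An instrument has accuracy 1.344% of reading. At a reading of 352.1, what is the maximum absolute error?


Absolute error = (accuracy% / 100) * reading.
Error = (1.344 / 100) * 352.1
Error = 0.01344 * 352.1
Error = 4.7322

4.7322


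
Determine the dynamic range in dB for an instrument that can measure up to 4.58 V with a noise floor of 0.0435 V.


Dynamic range = 20 * log10(Vmax / Vnoise).
DR = 20 * log10(4.58 / 0.0435)
DR = 20 * log10(105.29)
DR = 40.45 dB

40.45 dB


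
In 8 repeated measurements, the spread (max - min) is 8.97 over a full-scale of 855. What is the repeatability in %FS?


Repeatability = (spread / full scale) * 100%.
R = (8.97 / 855) * 100
R = 1.049 %FS

1.049 %FS


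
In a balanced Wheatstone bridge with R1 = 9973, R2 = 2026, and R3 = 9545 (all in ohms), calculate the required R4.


At balance: R1*R4 = R2*R3, so R4 = R2*R3/R1.
R4 = 2026 * 9545 / 9973
R4 = 19338170 / 9973
R4 = 1939.05 ohm

1939.05 ohm


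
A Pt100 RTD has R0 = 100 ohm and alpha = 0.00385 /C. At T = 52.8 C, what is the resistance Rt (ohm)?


The RTD equation: Rt = R0 * (1 + alpha * T).
Rt = 100 * (1 + 0.00385 * 52.8)
Rt = 100 * (1 + 0.20328)
Rt = 100 * 1.20328
Rt = 120.328 ohm

120.328 ohm


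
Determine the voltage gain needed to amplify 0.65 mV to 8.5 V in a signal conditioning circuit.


Gain = Vout / Vin (converting to same units).
G = 8.5 V / 0.65 mV
G = 8500.0 mV / 0.65 mV
G = 13076.92

13076.92


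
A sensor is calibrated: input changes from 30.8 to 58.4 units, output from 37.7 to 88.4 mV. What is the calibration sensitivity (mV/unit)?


Sensitivity = (y2 - y1) / (x2 - x1).
S = (88.4 - 37.7) / (58.4 - 30.8)
S = 50.7 / 27.6
S = 1.837 mV/unit

1.837 mV/unit


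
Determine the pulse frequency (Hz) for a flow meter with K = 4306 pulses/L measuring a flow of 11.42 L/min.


Frequency = K * Q / 60 (converting L/min to L/s).
f = 4306 * 11.42 / 60
f = 49174.52 / 60
f = 819.58 Hz

819.58 Hz


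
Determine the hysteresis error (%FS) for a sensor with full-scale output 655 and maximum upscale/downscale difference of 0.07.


Hysteresis = (max difference / full scale) * 100%.
H = (0.07 / 655) * 100
H = 0.011 %FS

0.011 %FS


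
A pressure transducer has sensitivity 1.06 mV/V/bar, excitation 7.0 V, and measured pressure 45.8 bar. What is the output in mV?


Output = sensitivity * Vex * P.
Vout = 1.06 * 7.0 * 45.8
Vout = 7.42 * 45.8
Vout = 339.84 mV

339.84 mV


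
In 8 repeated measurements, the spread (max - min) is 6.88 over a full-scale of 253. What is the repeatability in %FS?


Repeatability = (spread / full scale) * 100%.
R = (6.88 / 253) * 100
R = 2.719 %FS

2.719 %FS


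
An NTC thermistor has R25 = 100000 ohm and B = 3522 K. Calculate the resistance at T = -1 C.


NTC thermistor equation: Rt = R25 * exp(B * (1/T - 1/T25)).
T in Kelvin: 272.15 K, T25 = 298.15 K
1/T - 1/T25 = 1/272.15 - 1/298.15 = 0.00032043
B * (1/T - 1/T25) = 3522 * 0.00032043 = 1.1285
Rt = 100000 * exp(1.1285) = 309116.1 ohm

309116.1 ohm
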